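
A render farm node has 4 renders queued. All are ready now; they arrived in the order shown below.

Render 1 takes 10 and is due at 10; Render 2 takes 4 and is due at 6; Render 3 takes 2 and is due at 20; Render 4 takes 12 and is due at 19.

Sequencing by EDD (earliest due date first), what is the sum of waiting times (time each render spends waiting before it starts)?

44

EDD (increasing due date): Render 2 Render 1 Render 4 Render 3.
Render 2: waits 0, runs 0→4
Render 1: waits 4, runs 4→14
Render 4: waits 14, runs 14→26
Render 3: waits 26, runs 26→28
Sum = 0+4+14+26 = 44.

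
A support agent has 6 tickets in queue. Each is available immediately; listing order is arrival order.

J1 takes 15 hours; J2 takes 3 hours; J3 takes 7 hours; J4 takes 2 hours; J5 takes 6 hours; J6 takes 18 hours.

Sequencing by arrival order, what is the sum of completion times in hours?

169

FIFO (arrival order): J1 J2 J3 J4 J5 J6.
J1: 0→15
J2: 15→18
J3: 18→25
J4: 25→27
J5: 27→33
J6: 33→51
Sum = 15+18+25+27+33+51 = 169.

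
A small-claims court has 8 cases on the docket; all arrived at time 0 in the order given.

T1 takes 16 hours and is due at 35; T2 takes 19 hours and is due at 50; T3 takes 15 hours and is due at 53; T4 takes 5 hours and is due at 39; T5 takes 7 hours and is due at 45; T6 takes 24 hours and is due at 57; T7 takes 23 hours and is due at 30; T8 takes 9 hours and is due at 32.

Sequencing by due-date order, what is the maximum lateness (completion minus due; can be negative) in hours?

EDD (increasing due date): T7 T8 T1 T4 T5 T2 T3 T6.
T7: 0→23, due 30, lateness -7
T8: 23→32, due 32, lateness 0
T1: 32→48, due 35, lateness 13
T4: 48→53, due 39, lateness 14
T5: 53→60, due 45, lateness 15
T2: 60→79, due 50, lateness 29
T3: 79→94, due 53, lateness 41
T6: 94→118, due 57, lateness 61
Maximum = 61.

61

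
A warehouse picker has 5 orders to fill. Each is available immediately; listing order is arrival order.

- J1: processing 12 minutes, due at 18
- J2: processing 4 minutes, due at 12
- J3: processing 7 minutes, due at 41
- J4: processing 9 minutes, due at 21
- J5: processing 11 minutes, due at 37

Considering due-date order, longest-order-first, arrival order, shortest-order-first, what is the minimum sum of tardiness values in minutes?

6

EDD (increasing due date): J2 J1 J4 J5 J3.
J2: 0→4, due 12, tardiness 0
J1: 4→16, due 18, tardiness 0
J4: 16→25, due 21, tardiness 4
J5: 25→36, due 37, tardiness 0
J3: 36→43, due 41, tardiness 2
Sum = 0+0+4+0+2 = 6.
LPT (decreasing processing time): J1 J5 J4 J3 J2.
J1: 0→12, due 18, tardiness 0
J5: 12→23, due 37, tardiness 0
J4: 23→32, due 21, tardiness 11
J3: 32→39, due 41, tardiness 0
J2: 39→43, due 12, tardiness 31
Sum = 0+0+11+0+31 = 42.
FIFO (arrival order): J1 J2 J3 J4 J5.
J1: 0→12, due 18, tardiness 0
J2: 12→16, due 12, tardiness 4
J3: 16→23, due 41, tardiness 0
J4: 23→32, due 21, tardiness 11
J5: 32→43, due 37, tardiness 6
Sum = 0+4+0+11+6 = 21.
SPT (increasing processing time): J2 J3 J4 J5 J1.
J2: 0→4, due 12, tardiness 0
J3: 4→11, due 41, tardiness 0
J4: 11→20, due 21, tardiness 0
J5: 20→31, due 37, tardiness 0
J1: 31→43, due 18, tardiness 25
Sum = 0+0+0+0+25 = 25.
EDD 6, LPT 42, FIFO 21, SPT 25 → minimum 6.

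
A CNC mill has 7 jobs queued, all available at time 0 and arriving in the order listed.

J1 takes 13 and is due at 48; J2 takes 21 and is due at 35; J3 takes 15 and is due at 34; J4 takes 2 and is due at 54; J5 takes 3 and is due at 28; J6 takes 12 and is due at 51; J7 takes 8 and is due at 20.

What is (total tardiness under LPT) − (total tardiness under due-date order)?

LPT (decreasing processing time): J2 J3 J1 J6 J7 J5 J4.
J2: 0→21, due 35, tardiness 0
J3: 21→36, due 34, tardiness 2
J1: 36→49, due 48, tardiness 1
J6: 49→61, due 51, tardiness 10
J7: 61→69, due 20, tardiness 49
J5: 69→72, due 28, tardiness 44
J4: 72→74, due 54, tardiness 20
Sum = 0+2+1+10+49+44+20 = 126.
EDD (increasing due date): J7 J5 J3 J2 J1 J6 J4.
J7: 0→8, due 20, tardiness 0
J5: 8→11, due 28, tardiness 0
J3: 11→26, due 34, tardiness 0
J2: 26→47, due 35, tardiness 12
J1: 47→60, due 48, tardiness 12
J6: 60→72, due 51, tardiness 21
J4: 72→74, due 54, tardiness 20
Sum = 0+0+0+12+12+21+20 = 65.
Difference = 126 − 65 = 61.

61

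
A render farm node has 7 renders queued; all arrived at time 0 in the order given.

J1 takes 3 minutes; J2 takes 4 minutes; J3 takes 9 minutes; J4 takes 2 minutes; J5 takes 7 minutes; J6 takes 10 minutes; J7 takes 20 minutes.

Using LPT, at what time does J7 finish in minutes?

20

LPT (decreasing processing time): J7 J6 J3 J5 J2 J1 J4.
J7: 0→20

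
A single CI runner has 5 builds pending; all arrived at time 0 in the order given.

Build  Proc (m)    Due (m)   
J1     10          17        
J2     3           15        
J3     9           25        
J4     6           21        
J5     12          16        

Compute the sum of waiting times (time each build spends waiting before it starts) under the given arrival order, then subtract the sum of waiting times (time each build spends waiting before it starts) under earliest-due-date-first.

FIFO (arrival order): J1 J2 J3 J4 J5.
J1: waits 0, runs 0→10
J2: waits 10, runs 10→13
J3: waits 13, runs 13→22
J4: waits 22, runs 22→28
J5: waits 28, runs 28→40
Sum = 0+10+13+22+28 = 73.
EDD (increasing due date): J2 J5 J1 J4 J3.
J2: waits 0, runs 0→3
J5: waits 3, runs 3→15
J1: waits 15, runs 15→25
J4: waits 25, runs 25→31
J3: waits 31, runs 31→40
Sum = 0+3+15+25+31 = 74.
Difference = 73 − 74 = -1.

-1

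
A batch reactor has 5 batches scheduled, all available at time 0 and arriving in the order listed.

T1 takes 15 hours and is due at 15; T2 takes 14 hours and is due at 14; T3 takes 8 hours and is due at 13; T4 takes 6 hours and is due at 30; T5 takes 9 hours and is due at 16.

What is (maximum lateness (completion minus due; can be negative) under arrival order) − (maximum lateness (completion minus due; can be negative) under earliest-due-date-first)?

6

FIFO (arrival order): T1 T2 T3 T4 T5.
T1: 0→15, due 15, lateness 0
T2: 15→29, due 14, lateness 15
T3: 29→37, due 13, lateness 24
T4: 37→43, due 30, lateness 13
T5: 43→52, due 16, lateness 36
Maximum = 36.
EDD (increasing due date): T3 T2 T1 T5 T4.
T3: 0→8, due 13, lateness -5
T2: 8→22, due 14, lateness 8
T1: 22→37, due 15, lateness 22
T5: 37→46, due 16, lateness 30
T4: 46→52, due 30, lateness 22
Maximum = 30.
Difference = 36 − 30 = 6.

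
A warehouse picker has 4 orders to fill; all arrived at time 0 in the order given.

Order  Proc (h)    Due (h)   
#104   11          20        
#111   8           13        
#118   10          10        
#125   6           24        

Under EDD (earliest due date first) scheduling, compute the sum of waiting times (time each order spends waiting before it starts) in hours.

EDD (increasing due date): #118 #111 #104 #125.
#118: waits 0, runs 0→10
#111: waits 10, runs 10→18
#104: waits 18, runs 18→29
#125: waits 29, runs 29→35
Sum = 0+10+18+29 = 57.

57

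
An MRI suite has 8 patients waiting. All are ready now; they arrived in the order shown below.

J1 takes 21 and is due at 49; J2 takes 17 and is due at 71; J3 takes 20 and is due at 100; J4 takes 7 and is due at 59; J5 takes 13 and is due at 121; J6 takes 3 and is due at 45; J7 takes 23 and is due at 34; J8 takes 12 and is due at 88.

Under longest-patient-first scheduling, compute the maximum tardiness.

LPT (decreasing processing time): J7 J1 J3 J2 J5 J8 J4 J6.
J7: 0→23, due 34, tardiness 0
J1: 23→44, due 49, tardiness 0
J3: 44→64, due 100, tardiness 0
J2: 64→81, due 71, tardiness 10
J5: 81→94, due 121, tardiness 0
J8: 94→106, due 88, tardiness 18
J4: 106→113, due 59, tardiness 54
J6: 113→116, due 45, tardiness 71
Maximum = 71.

71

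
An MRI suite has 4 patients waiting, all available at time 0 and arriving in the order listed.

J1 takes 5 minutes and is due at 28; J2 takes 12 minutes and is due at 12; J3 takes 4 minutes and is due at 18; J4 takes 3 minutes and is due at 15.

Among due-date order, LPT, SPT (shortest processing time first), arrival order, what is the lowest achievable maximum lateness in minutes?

EDD (increasing due date): J2 J4 J3 J1.
J2: 0→12, due 12, lateness 0
J4: 12→15, due 15, lateness 0
J3: 15→19, due 18, lateness 1
J1: 19→24, due 28, lateness -4
Maximum = 1.
LPT (decreasing processing time): J2 J1 J3 J4.
J2: 0→12, due 12, lateness 0
J1: 12→17, due 28, lateness -11
J3: 17→21, due 18, lateness 3
J4: 21→24, due 15, lateness 9
Maximum = 9.
SPT (increasing processing time): J4 J3 J1 J2.
J4: 0→3, due 15, lateness -12
J3: 3→7, due 18, lateness -11
J1: 7→12, due 28, lateness -16
J2: 12→24, due 12, lateness 12
Maximum = 12.
FIFO (arrival order): J1 J2 J3 J4.
J1: 0→5, due 28, lateness -23
J2: 5→17, due 12, lateness 5
J3: 17→21, due 18, lateness 3
J4: 21→24, due 15, lateness 9
Maximum = 9.
EDD 1, LPT 9, SPT 12, FIFO 9 → minimum 1.

1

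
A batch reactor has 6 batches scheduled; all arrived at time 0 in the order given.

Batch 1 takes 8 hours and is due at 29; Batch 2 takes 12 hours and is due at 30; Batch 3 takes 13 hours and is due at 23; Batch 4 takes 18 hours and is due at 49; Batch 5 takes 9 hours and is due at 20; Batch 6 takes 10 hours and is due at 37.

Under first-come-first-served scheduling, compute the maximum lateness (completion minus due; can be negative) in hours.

FIFO (arrival order): Batch 1 Batch 2 Batch 3 Batch 4 Batch 5 Batch 6.
Batch 1: 0→8, due 29, lateness -21
Batch 2: 8→20, due 30, lateness -10
Batch 3: 20→33, due 23, lateness 10
Batch 4: 33→51, due 49, lateness 2
Batch 5: 51→60, due 20, lateness 40
Batch 6: 60→70, due 37, lateness 33
Maximum = 40.

40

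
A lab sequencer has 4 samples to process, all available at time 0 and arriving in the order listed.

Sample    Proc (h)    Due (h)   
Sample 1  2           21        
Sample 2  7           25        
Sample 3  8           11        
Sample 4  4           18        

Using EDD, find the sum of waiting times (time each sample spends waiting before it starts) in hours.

EDD (increasing due date): Sample 3 Sample 4 Sample 1 Sample 2.
Sample 3: waits 0, runs 0→8
Sample 4: waits 8, runs 8→12
Sample 1: waits 12, runs 12→14
Sample 2: waits 14, runs 14→21
Sum = 0+8+12+14 = 34.

34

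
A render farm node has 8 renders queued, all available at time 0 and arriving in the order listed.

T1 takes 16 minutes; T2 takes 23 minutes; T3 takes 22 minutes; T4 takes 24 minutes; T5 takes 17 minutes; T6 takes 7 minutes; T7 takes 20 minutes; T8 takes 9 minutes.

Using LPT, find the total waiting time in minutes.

588

LPT (decreasing processing time): T4 T2 T3 T7 T5 T1 T8 T6.
T4: waits 0, runs 0→24
T2: waits 24, runs 24→47
T3: waits 47, runs 47→69
T7: waits 69, runs 69→89
T5: waits 89, runs 89→106
T1: waits 106, runs 106→122
T8: waits 122, runs 122→131
T6: waits 131, runs 131→138
Sum = 0+24+47+69+89+106+122+131 = 588.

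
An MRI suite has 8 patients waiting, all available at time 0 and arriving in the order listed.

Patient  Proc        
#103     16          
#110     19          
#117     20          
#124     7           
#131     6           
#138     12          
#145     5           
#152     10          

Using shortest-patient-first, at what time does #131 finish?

SPT (increasing processing time): #145 #131 #124 #152 #138 #103 #110 #117.
#145: 0→5
#131: 5→11

11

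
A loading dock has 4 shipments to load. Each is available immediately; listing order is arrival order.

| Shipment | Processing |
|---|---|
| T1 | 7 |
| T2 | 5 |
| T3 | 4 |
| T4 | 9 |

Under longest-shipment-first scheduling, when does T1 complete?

LPT (decreasing processing time): T4 T1 T2 T3.
T4: 0→9
T1: 9→16

16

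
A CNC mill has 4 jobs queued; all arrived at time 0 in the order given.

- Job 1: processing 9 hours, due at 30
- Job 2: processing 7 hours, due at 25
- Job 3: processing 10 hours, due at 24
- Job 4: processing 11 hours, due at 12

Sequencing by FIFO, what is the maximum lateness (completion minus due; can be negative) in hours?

FIFO (arrival order): Job 1 Job 2 Job 3 Job 4.
Job 1: 0→9, due 30, lateness -21
Job 2: 9→16, due 25, lateness -9
Job 3: 16→26, due 24, lateness 2
Job 4: 26→37, due 12, lateness 25
Maximum = 25.

25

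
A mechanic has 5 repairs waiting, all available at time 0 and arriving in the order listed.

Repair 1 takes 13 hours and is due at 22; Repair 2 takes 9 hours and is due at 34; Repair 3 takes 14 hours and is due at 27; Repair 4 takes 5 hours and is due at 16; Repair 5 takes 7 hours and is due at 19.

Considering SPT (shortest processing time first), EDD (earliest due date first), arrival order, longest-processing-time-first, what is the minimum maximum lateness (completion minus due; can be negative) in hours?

SPT (increasing processing time): Repair 4 Repair 5 Repair 2 Repair 1 Repair 3.
Repair 4: 0→5, due 16, lateness -11
Repair 5: 5→12, due 19, lateness -7
Repair 2: 12→21, due 34, lateness -13
Repair 1: 21→34, due 22, lateness 12
Repair 3: 34→48, due 27, lateness 21
Maximum = 21.
EDD (increasing due date): Repair 4 Repair 5 Repair 1 Repair 3 Repair 2.
Repair 4: 0→5, due 16, lateness -11
Repair 5: 5→12, due 19, lateness -7
Repair 1: 12→25, due 22, lateness 3
Repair 3: 25→39, due 27, lateness 12
Repair 2: 39→48, due 34, lateness 14
Maximum = 14.
FIFO (arrival order): Repair 1 Repair 2 Repair 3 Repair 4 Repair 5.
Repair 1: 0→13, due 22, lateness -9
Repair 2: 13→22, due 34, lateness -12
Repair 3: 22→36, due 27, lateness 9
Repair 4: 36→41, due 16, lateness 25
Repair 5: 41→48, due 19, lateness 29
Maximum = 29.
LPT (decreasing processing time): Repair 3 Repair 1 Repair 2 Repair 5 Repair 4.
Repair 3: 0→14, due 27, lateness -13
Repair 1: 14→27, due 22, lateness 5
Repair 2: 27→36, due 34, lateness 2
Repair 5: 36→43, due 19, lateness 24
Repair 4: 43→48, due 16, lateness 32
Maximum = 32.
SPT 21, EDD 14, FIFO 29, LPT 32 → minimum 14.

14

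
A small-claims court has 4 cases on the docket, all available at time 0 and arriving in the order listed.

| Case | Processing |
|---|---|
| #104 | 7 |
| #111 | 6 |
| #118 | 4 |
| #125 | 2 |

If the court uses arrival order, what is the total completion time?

56

FIFO (arrival order): #104 #111 #118 #125.
#104: 0→7
#111: 7→13
#118: 13→17
#125: 17→19
Sum = 7+13+17+19 = 56.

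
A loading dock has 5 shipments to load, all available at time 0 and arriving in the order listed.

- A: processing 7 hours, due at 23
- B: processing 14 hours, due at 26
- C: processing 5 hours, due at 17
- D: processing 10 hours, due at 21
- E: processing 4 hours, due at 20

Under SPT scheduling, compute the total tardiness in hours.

SPT (increasing processing time): E C A D B.
E: 0→4, due 20, tardiness 0
C: 4→9, due 17, tardiness 0
A: 9→16, due 23, tardiness 0
D: 16→26, due 21, tardiness 5
B: 26→40, due 26, tardiness 14
Sum = 0+0+0+5+14 = 19.

19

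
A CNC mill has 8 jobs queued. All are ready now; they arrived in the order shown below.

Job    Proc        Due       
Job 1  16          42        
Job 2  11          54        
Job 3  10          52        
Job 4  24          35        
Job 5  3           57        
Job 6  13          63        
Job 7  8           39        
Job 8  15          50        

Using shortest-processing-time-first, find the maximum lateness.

65

SPT (increasing processing time): Job 5 Job 7 Job 3 Job 2 Job 6 Job 8 Job 1 Job 4.
Job 5: 0→3, due 57, lateness -54
Job 7: 3→11, due 39, lateness -28
Job 3: 11→21, due 52, lateness -31
Job 2: 21→32, due 54, lateness -22
Job 6: 32→45, due 63, lateness -18
Job 8: 45→60, due 50, lateness 10
Job 1: 60→76, due 42, lateness 34
Job 4: 76→100, due 35, lateness 65
Maximum = 65.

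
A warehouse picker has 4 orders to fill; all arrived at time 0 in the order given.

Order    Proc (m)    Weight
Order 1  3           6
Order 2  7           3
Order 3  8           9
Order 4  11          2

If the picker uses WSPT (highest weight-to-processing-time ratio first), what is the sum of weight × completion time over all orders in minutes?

229

WSPT (decreasing weight/processing-time ratio): Order 1 Order 3 Order 2 Order 4.
Order 1: finishes 3, weight 6, w·C = 18
Order 3: finishes 11, weight 9, w·C = 99
Order 2: finishes 18, weight 3, w·C = 54
Order 4: finishes 29, weight 2, w·C = 58
Sum = 18+99+54+58 = 229.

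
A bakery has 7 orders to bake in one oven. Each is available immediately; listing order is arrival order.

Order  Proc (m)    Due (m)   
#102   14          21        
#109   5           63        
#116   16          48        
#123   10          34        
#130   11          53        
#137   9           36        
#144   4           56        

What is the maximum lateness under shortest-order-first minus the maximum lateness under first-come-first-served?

3

SPT (increasing processing time): #144 #109 #137 #123 #130 #102 #116.
#144: 0→4, due 56, lateness -52
#109: 4→9, due 63, lateness -54
#137: 9→18, due 36, lateness -18
#123: 18→28, due 34, lateness -6
#130: 28→39, due 53, lateness -14
#102: 39→53, due 21, lateness 32
#116: 53→69, due 48, lateness 21
Maximum = 32.
FIFO (arrival order): #102 #109 #116 #123 #130 #137 #144.
#102: 0→14, due 21, lateness -7
#109: 14→19, due 63, lateness -44
#116: 19→35, due 48, lateness -13
#123: 35→45, due 34, lateness 11
#130: 45→56, due 53, lateness 3
#137: 56→65, due 36, lateness 29
#144: 65→69, due 56, lateness 13
Maximum = 29.
Difference = 32 − 29 = 3.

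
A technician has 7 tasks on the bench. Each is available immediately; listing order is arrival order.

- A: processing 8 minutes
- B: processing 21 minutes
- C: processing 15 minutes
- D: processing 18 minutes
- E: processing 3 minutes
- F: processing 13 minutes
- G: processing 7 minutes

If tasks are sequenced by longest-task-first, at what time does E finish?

85

LPT (decreasing processing time): B D C F A G E.
B: 0→21
D: 21→39
C: 39→54
F: 54→67
A: 67→75
G: 75→82
E: 82→85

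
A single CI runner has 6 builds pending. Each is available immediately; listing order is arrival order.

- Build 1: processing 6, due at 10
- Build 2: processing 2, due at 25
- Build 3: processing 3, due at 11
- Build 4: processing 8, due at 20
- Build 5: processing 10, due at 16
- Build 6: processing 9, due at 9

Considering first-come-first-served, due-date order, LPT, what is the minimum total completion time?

111

FIFO (arrival order): Build 1 Build 2 Build 3 Build 4 Build 5 Build 6.
Build 1: 0→6
Build 2: 6→8
Build 3: 8→11
Build 4: 11→19
Build 5: 19→29
Build 6: 29→38
Sum = 6+8+11+19+29+38 = 111.
EDD (increasing due date): Build 6 Build 1 Build 3 Build 5 Build 4 Build 2.
Build 6: 0→9
Build 1: 9→15
Build 3: 15→18
Build 5: 18→28
Build 4: 28→36
Build 2: 36→38
Sum = 9+15+18+28+36+38 = 144.
LPT (decreasing processing time): Build 5 Build 6 Build 4 Build 1 Build 3 Build 2.
Build 5: 0→10
Build 6: 10→19
Build 4: 19→27
Build 1: 27→33
Build 3: 33→36
Build 2: 36→38
Sum = 10+19+27+33+36+38 = 163.
FIFO 111, EDD 144, LPT 163 → minimum 111.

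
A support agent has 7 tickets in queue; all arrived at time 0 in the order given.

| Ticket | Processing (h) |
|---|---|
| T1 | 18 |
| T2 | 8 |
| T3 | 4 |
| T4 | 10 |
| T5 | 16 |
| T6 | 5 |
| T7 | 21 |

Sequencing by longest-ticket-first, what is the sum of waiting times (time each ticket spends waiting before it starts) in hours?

331

LPT (decreasing processing time): T7 T1 T5 T4 T2 T6 T3.
T7: waits 0, runs 0→21
T1: waits 21, runs 21→39
T5: waits 39, runs 39→55
T4: waits 55, runs 55→65
T2: waits 65, runs 65→73
T6: waits 73, runs 73→78
T3: waits 78, runs 78→82
Sum = 0+21+39+55+65+73+78 = 331.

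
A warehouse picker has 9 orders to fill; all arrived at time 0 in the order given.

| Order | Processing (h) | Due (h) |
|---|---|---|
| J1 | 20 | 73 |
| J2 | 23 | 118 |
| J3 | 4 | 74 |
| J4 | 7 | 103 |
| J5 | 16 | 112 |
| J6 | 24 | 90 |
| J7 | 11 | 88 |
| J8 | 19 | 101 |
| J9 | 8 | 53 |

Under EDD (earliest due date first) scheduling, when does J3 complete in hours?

32

EDD (increasing due date): J9 J1 J3 J7 J6 J8 J4 J5 J2.
J9: 0→8
J1: 8→28
J3: 28→32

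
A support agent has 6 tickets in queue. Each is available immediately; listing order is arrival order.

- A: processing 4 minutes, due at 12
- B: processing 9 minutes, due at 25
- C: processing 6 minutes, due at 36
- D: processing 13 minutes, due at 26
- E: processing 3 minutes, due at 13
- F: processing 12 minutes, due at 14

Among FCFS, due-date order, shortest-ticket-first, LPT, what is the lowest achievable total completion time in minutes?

126

FIFO (arrival order): A B C D E F.
A: 0→4
B: 4→13
C: 13→19
D: 19→32
E: 32→35
F: 35→47
Sum = 4+13+19+32+35+47 = 150.
EDD (increasing due date): A E F B D C.
A: 0→4
E: 4→7
F: 7→19
B: 19→28
D: 28→41
C: 41→47
Sum = 4+7+19+28+41+47 = 146.
SPT (increasing processing time): E A C B F D.
E: 0→3
A: 3→7
C: 7→13
B: 13→22
F: 22→34
D: 34→47
Sum = 3+7+13+22+34+47 = 126.
LPT (decreasing processing time): D F B C A E.
D: 0→13
F: 13→25
B: 25→34
C: 34→40
A: 40→44
E: 44→47
Sum = 13+25+34+40+44+47 = 203.
FIFO 150, EDD 146, SPT 126, LPT 203 → minimum 126.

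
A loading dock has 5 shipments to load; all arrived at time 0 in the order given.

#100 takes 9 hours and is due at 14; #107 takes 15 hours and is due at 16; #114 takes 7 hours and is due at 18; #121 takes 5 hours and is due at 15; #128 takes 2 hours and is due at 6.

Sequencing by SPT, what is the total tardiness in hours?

SPT (increasing processing time): #128 #121 #114 #100 #107.
#128: 0→2, due 6, tardiness 0
#121: 2→7, due 15, tardiness 0
#114: 7→14, due 18, tardiness 0
#100: 14→23, due 14, tardiness 9
#107: 23→38, due 16, tardiness 22
Sum = 0+0+0+9+22 = 31.

31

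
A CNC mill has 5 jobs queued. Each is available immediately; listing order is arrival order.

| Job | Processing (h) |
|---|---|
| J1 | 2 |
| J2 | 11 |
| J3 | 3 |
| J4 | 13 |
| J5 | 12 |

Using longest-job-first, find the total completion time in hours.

LPT (decreasing processing time): J4 J5 J2 J3 J1.
J4: 0→13
J5: 13→25
J2: 25→36
J3: 36→39
J1: 39→41
Sum = 13+25+36+39+41 = 154.

154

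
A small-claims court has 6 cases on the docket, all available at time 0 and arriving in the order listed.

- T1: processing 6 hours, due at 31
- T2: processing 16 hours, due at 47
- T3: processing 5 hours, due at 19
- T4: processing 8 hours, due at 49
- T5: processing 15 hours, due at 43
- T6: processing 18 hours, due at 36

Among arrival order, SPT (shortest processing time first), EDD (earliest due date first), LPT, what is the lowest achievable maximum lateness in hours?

FIFO (arrival order): T1 T2 T3 T4 T5 T6.
T1: 0→6, due 31, lateness -25
T2: 6→22, due 47, lateness -25
T3: 22→27, due 19, lateness 8
T4: 27→35, due 49, lateness -14
T5: 35→50, due 43, lateness 7
T6: 50→68, due 36, lateness 32
Maximum = 32.
SPT (increasing processing time): T3 T1 T4 T5 T2 T6.
T3: 0→5, due 19, lateness -14
T1: 5→11, due 31, lateness -20
T4: 11→19, due 49, lateness -30
T5: 19→34, due 43, lateness -9
T2: 34→50, due 47, lateness 3
T6: 50→68, due 36, lateness 32
Maximum = 32.
EDD (increasing due date): T3 T1 T6 T5 T2 T4.
T3: 0→5, due 19, lateness -14
T1: 5→11, due 31, lateness -20
T6: 11→29, due 36, lateness -7
T5: 29→44, due 43, lateness 1
T2: 44→60, due 47, lateness 13
T4: 60→68, due 49, lateness 19
Maximum = 19.
LPT (decreasing processing time): T6 T2 T5 T4 T1 T3.
T6: 0→18, due 36, lateness -18
T2: 18→34, due 47, lateness -13
T5: 34→49, due 43, lateness 6
T4: 49→57, due 49, lateness 8
T1: 57→63, due 31, lateness 32
T3: 63→68, due 19, lateness 49
Maximum = 49.
FIFO 32, SPT 32, EDD 19, LPT 49 → minimum 19.

19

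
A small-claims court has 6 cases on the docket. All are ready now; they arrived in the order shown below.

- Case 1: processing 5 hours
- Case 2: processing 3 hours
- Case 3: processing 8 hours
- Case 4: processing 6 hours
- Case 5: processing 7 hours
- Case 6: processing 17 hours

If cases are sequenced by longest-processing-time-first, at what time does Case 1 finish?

LPT (decreasing processing time): Case 6 Case 3 Case 5 Case 4 Case 1 Case 2.
Case 6: 0→17
Case 3: 17→25
Case 5: 25→32
Case 4: 32→38
Case 1: 38→43

43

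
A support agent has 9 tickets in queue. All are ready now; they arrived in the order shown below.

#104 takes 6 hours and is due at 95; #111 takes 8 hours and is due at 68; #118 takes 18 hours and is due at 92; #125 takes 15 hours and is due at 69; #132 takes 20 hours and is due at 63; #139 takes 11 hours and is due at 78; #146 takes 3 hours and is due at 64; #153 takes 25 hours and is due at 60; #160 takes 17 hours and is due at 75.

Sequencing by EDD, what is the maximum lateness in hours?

28

EDD (increasing due date): #153 #132 #146 #111 #125 #160 #139 #118 #104.
#153: 0→25, due 60, lateness -35
#132: 25→45, due 63, lateness -18
#146: 45→48, due 64, lateness -16
#111: 48→56, due 68, lateness -12
#125: 56→71, due 69, lateness 2
#160: 71→88, due 75, lateness 13
#139: 88→99, due 78, lateness 21
#118: 99→117, due 92, lateness 25
#104: 117→123, due 95, lateness 28
Maximum = 28.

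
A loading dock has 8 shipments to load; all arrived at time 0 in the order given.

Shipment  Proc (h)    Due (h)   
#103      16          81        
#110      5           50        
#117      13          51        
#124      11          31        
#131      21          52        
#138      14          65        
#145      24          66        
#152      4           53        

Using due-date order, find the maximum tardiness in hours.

EDD (increasing due date): #124 #110 #117 #131 #152 #138 #145 #103.
#124: 0→11, due 31, tardiness 0
#110: 11→16, due 50, tardiness 0
#117: 16→29, due 51, tardiness 0
#131: 29→50, due 52, tardiness 0
#152: 50→54, due 53, tardiness 1
#138: 54→68, due 65, tardiness 3
#145: 68→92, due 66, tardiness 26
#103: 92→108, due 81, tardiness 27
Maximum = 27.

27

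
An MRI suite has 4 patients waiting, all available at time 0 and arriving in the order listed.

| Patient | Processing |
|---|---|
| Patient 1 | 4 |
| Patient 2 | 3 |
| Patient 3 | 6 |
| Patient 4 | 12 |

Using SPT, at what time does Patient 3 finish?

13

SPT (increasing processing time): Patient 2 Patient 1 Patient 3 Patient 4.
Patient 2: 0→3
Patient 1: 3→7
Patient 3: 7→13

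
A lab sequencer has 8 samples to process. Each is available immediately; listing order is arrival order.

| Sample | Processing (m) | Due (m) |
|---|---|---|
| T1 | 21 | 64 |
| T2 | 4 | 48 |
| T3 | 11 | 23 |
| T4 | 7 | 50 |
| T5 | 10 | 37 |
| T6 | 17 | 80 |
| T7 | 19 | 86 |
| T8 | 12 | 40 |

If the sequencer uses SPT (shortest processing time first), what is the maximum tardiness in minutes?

37

SPT (increasing processing time): T2 T4 T5 T3 T8 T6 T7 T1.
T2: 0→4, due 48, tardiness 0
T4: 4→11, due 50, tardiness 0
T5: 11→21, due 37, tardiness 0
T3: 21→32, due 23, tardiness 9
T8: 32→44, due 40, tardiness 4
T6: 44→61, due 80, tardiness 0
T7: 61→80, due 86, tardiness 0
T1: 80→101, due 64, tardiness 37
Maximum = 37.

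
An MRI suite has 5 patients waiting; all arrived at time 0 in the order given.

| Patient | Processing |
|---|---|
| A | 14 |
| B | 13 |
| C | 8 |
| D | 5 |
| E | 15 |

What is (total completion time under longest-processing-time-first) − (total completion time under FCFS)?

20

LPT (decreasing processing time): E A B C D.
E: 0→15
A: 15→29
B: 29→42
C: 42→50
D: 50→55
Sum = 15+29+42+50+55 = 191.
FIFO (arrival order): A B C D E.
A: 0→14
B: 14→27
C: 27→35
D: 35→40
E: 40→55
Sum = 14+27+35+40+55 = 171.
Difference = 191 − 171 = 20.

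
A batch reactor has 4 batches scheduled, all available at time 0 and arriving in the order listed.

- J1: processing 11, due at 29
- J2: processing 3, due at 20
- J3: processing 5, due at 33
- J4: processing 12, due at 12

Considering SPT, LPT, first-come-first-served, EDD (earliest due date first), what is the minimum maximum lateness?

0

SPT (increasing processing time): J2 J3 J1 J4.
J2: 0→3, due 20, lateness -17
J3: 3→8, due 33, lateness -25
J1: 8→19, due 29, lateness -10
J4: 19→31, due 12, lateness 19
Maximum = 19.
LPT (decreasing processing time): J4 J1 J3 J2.
J4: 0→12, due 12, lateness 0
J1: 12→23, due 29, lateness -6
J3: 23→28, due 33, lateness -5
J2: 28→31, due 20, lateness 11
Maximum = 11.
FIFO (arrival order): J1 J2 J3 J4.
J1: 0→11, due 29, lateness -18
J2: 11→14, due 20, lateness -6
J3: 14→19, due 33, lateness -14
J4: 19→31, due 12, lateness 19
Maximum = 19.
EDD (increasing due date): J4 J2 J1 J3.
J4: 0→12, due 12, lateness 0
J2: 12→15, due 20, lateness -5
J1: 15→26, due 29, lateness -3
J3: 26→31, due 33, lateness -2
Maximum = 0.
SPT 19, LPT 11, FIFO 19, EDD 0 → minimum 0.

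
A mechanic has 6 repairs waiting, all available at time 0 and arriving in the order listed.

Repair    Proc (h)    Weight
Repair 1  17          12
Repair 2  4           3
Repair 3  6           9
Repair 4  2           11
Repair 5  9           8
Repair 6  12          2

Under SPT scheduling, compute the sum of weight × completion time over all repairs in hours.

982

SPT (increasing processing time): Repair 4 Repair 2 Repair 3 Repair 5 Repair 6 Repair 1.
Repair 4: finishes 2, weight 11, w·C = 22
Repair 2: finishes 6, weight 3, w·C = 18
Repair 3: finishes 12, weight 9, w·C = 108
Repair 5: finishes 21, weight 8, w·C = 168
Repair 6: finishes 33, weight 2, w·C = 66
Repair 1: finishes 50, weight 12, w·C = 600
Sum = 22+18+108+168+66+600 = 982.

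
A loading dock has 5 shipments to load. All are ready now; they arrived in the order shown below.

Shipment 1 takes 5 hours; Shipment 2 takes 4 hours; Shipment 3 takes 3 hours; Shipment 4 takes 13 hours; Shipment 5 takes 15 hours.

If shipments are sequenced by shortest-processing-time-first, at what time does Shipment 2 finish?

7

SPT (increasing processing time): Shipment 3 Shipment 2 Shipment 1 Shipment 4 Shipment 5.
Shipment 3: 0→3
Shipment 2: 3→7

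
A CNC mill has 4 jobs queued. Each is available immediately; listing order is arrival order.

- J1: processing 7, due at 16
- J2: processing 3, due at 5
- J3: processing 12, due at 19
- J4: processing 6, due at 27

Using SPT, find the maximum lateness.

9

SPT (increasing processing time): J2 J4 J1 J3.
J2: 0→3, due 5, lateness -2
J4: 3→9, due 27, lateness -18
J1: 9→16, due 16, lateness 0
J3: 16→28, due 19, lateness 9
Maximum = 9.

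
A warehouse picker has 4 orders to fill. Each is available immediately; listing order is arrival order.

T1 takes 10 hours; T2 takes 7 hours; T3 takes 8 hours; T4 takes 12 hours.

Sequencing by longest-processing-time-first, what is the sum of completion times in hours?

101

LPT (decreasing processing time): T4 T1 T3 T2.
T4: 0→12
T1: 12→22
T3: 22→30
T2: 30→37
Sum = 12+22+30+37 = 101.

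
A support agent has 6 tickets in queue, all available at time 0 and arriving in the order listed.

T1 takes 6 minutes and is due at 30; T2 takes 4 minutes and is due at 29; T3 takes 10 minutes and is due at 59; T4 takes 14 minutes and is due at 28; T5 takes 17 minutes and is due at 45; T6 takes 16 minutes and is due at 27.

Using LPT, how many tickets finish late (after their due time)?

4

LPT (decreasing processing time): T5 T6 T4 T3 T1 T2.
T5: 0→17, due 45, tardiness 0
T6: 17→33, due 27, tardiness 6
T4: 33→47, due 28, tardiness 19
T3: 47→57, due 59, tardiness 0
T1: 57→63, due 30, tardiness 33
T2: 63→67, due 29, tardiness 38
Late tickets: 4.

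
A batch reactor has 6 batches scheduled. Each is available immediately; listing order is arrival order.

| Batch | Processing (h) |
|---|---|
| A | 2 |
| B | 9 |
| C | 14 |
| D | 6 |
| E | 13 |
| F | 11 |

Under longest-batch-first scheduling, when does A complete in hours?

55

LPT (decreasing processing time): C E F B D A.
C: 0→14
E: 14→27
F: 27→38
B: 38→47
D: 47→53
A: 53→55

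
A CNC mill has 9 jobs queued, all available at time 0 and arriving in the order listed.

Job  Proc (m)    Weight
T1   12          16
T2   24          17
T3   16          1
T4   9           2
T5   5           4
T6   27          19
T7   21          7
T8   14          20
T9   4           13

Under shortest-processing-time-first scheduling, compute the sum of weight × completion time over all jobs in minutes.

6404

SPT (increasing processing time): T9 T5 T4 T1 T8 T3 T7 T2 T6.
T9: finishes 4, weight 13, w·C = 52
T5: finishes 9, weight 4, w·C = 36
T4: finishes 18, weight 2, w·C = 36
T1: finishes 30, weight 16, w·C = 480
T8: finishes 44, weight 20, w·C = 880
T3: finishes 60, weight 1, w·C = 60
T7: finishes 81, weight 7, w·C = 567
T2: finishes 105, weight 17, w·C = 1785
T6: finishes 132, weight 19, w·C = 2508
Sum = 52+36+36+480+880+60+567+1785+2508 = 6404.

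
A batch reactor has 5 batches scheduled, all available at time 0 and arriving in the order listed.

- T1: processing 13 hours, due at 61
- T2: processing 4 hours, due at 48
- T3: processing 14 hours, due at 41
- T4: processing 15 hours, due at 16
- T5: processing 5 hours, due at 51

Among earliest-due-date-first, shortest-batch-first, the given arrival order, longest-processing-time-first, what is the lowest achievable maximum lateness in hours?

EDD (increasing due date): T4 T3 T2 T5 T1.
T4: 0→15, due 16, lateness -1
T3: 15→29, due 41, lateness -12
T2: 29→33, due 48, lateness -15
T5: 33→38, due 51, lateness -13
T1: 38→51, due 61, lateness -10
Maximum = -1.
SPT (increasing processing time): T2 T5 T1 T3 T4.
T2: 0→4, due 48, lateness -44
T5: 4→9, due 51, lateness -42
T1: 9→22, due 61, lateness -39
T3: 22→36, due 41, lateness -5
T4: 36→51, due 16, lateness 35
Maximum = 35.
FIFO (arrival order): T1 T2 T3 T4 T5.
T1: 0→13, due 61, lateness -48
T2: 13→17, due 48, lateness -31
T3: 17→31, due 41, lateness -10
T4: 31→46, due 16, lateness 30
T5: 46→51, due 51, lateness 0
Maximum = 30.
LPT (decreasing processing time): T4 T3 T1 T5 T2.
T4: 0→15, due 16, lateness -1
T3: 15→29, due 41, lateness -12
T1: 29→42, due 61, lateness -19
T5: 42→47, due 51, lateness -4
T2: 47→51, due 48, lateness 3
Maximum = 3.
EDD -1, SPT 35, FIFO 30, LPT 3 → minimum -1.

-1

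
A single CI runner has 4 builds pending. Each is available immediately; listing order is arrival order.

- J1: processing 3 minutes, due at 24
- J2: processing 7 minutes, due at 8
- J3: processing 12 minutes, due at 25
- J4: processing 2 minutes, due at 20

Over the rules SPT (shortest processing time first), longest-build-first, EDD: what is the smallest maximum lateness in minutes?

-1

SPT (increasing processing time): J4 J1 J2 J3.
J4: 0→2, due 20, lateness -18
J1: 2→5, due 24, lateness -19
J2: 5→12, due 8, lateness 4
J3: 12→24, due 25, lateness -1
Maximum = 4.
LPT (decreasing processing time): J3 J2 J1 J4.
J3: 0→12, due 25, lateness -13
J2: 12→19, due 8, lateness 11
J1: 19→22, due 24, lateness -2
J4: 22→24, due 20, lateness 4
Maximum = 11.
EDD (increasing due date): J2 J4 J1 J3.
J2: 0→7, due 8, lateness -1
J4: 7→9, due 20, lateness -11
J1: 9→12, due 24, lateness -12
J3: 12→24, due 25, lateness -1
Maximum = -1.
SPT 4, LPT 11, EDD -1 → minimum -1.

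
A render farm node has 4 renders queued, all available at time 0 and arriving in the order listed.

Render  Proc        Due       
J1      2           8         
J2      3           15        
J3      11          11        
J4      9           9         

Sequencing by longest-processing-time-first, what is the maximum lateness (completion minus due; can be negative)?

LPT (decreasing processing time): J3 J4 J2 J1.
J3: 0→11, due 11, lateness 0
J4: 11→20, due 9, lateness 11
J2: 20→23, due 15, lateness 8
J1: 23→25, due 8, lateness 17
Maximum = 17.

17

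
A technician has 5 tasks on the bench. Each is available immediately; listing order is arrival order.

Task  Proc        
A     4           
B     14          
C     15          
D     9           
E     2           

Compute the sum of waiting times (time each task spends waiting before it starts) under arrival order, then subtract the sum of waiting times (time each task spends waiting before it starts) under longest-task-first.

FIFO (arrival order): A B C D E.
A: waits 0, runs 0→4
B: waits 4, runs 4→18
C: waits 18, runs 18→33
D: waits 33, runs 33→42
E: waits 42, runs 42→44
Sum = 0+4+18+33+42 = 97.
LPT (decreasing processing time): C B D A E.
C: waits 0, runs 0→15
B: waits 15, runs 15→29
D: waits 29, runs 29→38
A: waits 38, runs 38→42
E: waits 42, runs 42→44
Sum = 0+15+29+38+42 = 124.
Difference = 97 − 124 = -27.

-27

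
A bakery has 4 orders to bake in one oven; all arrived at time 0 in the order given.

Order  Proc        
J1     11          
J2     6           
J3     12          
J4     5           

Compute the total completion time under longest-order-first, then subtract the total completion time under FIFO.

LPT (decreasing processing time): J3 J1 J2 J4.
J3: 0→12
J1: 12→23
J2: 23→29
J4: 29→34
Sum = 12+23+29+34 = 98.
FIFO (arrival order): J1 J2 J3 J4.
J1: 0→11
J2: 11→17
J3: 17→29
J4: 29→34
Sum = 11+17+29+34 = 91.
Difference = 98 − 91 = 7.

7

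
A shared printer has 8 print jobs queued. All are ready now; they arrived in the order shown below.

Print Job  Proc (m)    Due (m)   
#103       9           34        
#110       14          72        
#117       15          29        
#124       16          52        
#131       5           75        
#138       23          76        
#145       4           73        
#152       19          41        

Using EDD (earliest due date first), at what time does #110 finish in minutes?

73

EDD (increasing due date): #117 #103 #152 #124 #110 #145 #131 #138.
#117: 0→15
#103: 15→24
#152: 24→43
#124: 43→59
#110: 59→73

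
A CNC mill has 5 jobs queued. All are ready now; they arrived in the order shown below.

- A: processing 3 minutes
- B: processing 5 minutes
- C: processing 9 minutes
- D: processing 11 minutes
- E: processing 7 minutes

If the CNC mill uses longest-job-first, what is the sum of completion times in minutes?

125

LPT (decreasing processing time): D C E B A.
D: 0→11
C: 11→20
E: 20→27
B: 27→32
A: 32→35
Sum = 11+20+27+32+35 = 125.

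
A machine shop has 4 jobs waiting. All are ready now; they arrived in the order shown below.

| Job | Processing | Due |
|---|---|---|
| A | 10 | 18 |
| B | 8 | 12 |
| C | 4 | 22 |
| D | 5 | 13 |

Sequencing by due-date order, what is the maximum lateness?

5

EDD (increasing due date): B D A C.
B: 0→8, due 12, lateness -4
D: 8→13, due 13, lateness 0
A: 13→23, due 18, lateness 5
C: 23→27, due 22, lateness 5
Maximum = 5.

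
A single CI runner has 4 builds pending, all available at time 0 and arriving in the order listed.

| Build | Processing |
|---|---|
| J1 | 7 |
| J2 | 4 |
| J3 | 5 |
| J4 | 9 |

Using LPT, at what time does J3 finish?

LPT (decreasing processing time): J4 J1 J3 J2.
J4: 0→9
J1: 9→16
J3: 16→21

21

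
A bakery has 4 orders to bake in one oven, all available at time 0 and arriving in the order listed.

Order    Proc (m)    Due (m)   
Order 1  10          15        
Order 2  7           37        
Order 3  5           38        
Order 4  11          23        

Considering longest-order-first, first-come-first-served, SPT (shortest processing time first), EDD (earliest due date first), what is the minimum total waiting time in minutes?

LPT (decreasing processing time): Order 4 Order 1 Order 2 Order 3.
Order 4: waits 0, runs 0→11
Order 1: waits 11, runs 11→21
Order 2: waits 21, runs 21→28
Order 3: waits 28, runs 28→33
Sum = 0+11+21+28 = 60.
FIFO (arrival order): Order 1 Order 2 Order 3 Order 4.
Order 1: waits 0, runs 0→10
Order 2: waits 10, runs 10→17
Order 3: waits 17, runs 17→22
Order 4: waits 22, runs 22→33
Sum = 0+10+17+22 = 49.
SPT (increasing processing time): Order 3 Order 2 Order 1 Order 4.
Order 3: waits 0, runs 0→5
Order 2: waits 5, runs 5→12
Order 1: waits 12, runs 12→22
Order 4: waits 22, runs 22→33
Sum = 0+5+12+22 = 39.
EDD (increasing due date): Order 1 Order 4 Order 2 Order 3.
Order 1: waits 0, runs 0→10
Order 4: waits 10, runs 10→21
Order 2: waits 21, runs 21→28
Order 3: waits 28, runs 28→33
Sum = 0+10+21+28 = 59.
LPT 60, FIFO 49, SPT 39, EDD 59 → minimum 39.

39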